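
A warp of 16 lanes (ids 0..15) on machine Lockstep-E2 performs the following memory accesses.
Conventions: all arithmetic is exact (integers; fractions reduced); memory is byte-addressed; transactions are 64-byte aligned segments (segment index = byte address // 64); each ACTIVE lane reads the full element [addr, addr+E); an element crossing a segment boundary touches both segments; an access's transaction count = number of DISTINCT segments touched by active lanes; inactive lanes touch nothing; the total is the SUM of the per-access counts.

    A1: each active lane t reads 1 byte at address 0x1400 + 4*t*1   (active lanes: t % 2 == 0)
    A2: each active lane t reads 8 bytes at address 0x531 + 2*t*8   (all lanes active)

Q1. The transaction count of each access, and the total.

A1: 1 transaction
A2: 5 transactions

Answer: 1,5; total 6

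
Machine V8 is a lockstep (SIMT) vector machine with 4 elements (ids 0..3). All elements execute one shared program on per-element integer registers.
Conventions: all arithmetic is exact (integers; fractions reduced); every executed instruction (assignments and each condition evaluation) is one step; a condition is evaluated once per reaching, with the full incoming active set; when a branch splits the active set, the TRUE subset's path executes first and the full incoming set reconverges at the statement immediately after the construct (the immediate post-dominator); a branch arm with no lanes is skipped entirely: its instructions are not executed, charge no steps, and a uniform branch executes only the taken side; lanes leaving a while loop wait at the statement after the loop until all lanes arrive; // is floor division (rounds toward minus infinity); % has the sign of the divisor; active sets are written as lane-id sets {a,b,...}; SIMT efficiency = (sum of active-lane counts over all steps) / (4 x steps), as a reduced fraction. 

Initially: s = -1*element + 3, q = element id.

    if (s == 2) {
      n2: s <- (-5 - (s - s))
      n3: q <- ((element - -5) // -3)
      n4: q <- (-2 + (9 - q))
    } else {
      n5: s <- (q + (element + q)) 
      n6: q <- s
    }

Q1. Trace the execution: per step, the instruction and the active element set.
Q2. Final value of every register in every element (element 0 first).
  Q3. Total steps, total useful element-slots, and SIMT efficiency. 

step 0: eval (s == 2)                {0,1,2,3}
step 1: s <- (-5 - (s - s))          {1}
step 2: q <- ((element - -5) // -3)  {1}
step 3: q <- (-2 + (9 - q))          {1}
step 4: s <- (q + (element + q))     {0,2,3}
step 5: q <- s                       {0,2,3}

Answer: 6 steps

s: 0,-5,6,9
q: 0,9,6,9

steps = 6; useful = 13; efficiency = 13/24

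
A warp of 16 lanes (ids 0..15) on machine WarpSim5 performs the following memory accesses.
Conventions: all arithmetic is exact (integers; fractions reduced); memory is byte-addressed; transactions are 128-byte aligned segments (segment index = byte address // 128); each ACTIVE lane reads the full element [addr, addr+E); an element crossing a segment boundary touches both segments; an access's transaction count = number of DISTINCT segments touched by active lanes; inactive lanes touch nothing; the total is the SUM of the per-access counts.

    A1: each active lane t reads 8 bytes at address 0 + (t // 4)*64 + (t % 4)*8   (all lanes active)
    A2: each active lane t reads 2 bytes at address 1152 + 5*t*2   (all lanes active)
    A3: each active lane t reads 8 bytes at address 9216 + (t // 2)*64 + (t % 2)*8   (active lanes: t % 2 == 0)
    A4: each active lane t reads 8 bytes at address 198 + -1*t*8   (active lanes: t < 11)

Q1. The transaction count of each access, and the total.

A1: 2 transactions
A2: 2 transactions
A3: 4 transactions
A4: 2 transactions

Answer: 2,2,4,2; total 10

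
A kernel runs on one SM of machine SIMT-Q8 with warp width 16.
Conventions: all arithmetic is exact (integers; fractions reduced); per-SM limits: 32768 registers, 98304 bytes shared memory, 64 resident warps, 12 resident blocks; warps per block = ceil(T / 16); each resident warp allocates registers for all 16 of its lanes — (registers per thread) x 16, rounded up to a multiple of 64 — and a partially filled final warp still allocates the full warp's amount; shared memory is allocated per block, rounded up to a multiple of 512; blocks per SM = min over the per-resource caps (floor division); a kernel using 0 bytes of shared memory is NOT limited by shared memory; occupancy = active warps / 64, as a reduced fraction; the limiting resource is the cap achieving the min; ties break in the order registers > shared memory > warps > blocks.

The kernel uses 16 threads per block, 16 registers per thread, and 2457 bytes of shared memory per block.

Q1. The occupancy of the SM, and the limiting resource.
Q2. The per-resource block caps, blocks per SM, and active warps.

Answer: occupancy 3/16, limited by blocks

registers: 128 blocks
shared memory: 38 blocks
warps: 64 blocks
blocks: 12 blocks

Answer: 12 blocks, 12 active warps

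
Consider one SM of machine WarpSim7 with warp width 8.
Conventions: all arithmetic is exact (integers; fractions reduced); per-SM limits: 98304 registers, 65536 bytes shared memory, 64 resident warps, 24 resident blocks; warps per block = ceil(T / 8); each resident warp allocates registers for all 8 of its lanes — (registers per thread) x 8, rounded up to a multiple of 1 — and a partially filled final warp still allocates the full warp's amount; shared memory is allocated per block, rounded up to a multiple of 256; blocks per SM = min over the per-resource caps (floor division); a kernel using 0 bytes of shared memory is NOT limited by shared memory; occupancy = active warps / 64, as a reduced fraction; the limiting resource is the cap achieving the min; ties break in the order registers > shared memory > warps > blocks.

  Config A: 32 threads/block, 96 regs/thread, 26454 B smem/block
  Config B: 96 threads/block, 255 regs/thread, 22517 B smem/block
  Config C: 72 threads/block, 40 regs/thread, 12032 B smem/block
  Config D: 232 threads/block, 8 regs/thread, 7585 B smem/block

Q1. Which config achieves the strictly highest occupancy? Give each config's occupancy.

occupancies: A 1/8, B 3/8, C 45/64, D 29/32

Answer: D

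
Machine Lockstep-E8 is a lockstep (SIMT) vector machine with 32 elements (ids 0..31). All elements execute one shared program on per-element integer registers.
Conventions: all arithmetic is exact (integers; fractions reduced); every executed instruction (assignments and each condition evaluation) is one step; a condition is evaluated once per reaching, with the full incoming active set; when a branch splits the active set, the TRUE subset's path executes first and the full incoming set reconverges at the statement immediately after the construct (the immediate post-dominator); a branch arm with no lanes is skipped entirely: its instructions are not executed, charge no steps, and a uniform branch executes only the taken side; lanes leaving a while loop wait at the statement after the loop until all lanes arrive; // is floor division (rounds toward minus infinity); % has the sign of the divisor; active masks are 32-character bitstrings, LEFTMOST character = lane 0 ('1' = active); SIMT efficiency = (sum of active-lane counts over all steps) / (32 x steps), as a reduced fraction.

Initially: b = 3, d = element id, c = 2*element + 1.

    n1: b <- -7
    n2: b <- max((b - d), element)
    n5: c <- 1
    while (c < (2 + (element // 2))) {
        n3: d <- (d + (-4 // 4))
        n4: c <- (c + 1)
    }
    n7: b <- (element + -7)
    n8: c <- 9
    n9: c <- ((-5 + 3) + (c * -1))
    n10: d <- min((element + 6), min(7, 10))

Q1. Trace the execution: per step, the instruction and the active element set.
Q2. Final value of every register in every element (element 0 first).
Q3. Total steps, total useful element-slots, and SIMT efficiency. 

step 0: b <- -7                      11111111111111111111111111111111
step 1: b <- max((b - d), element)   11111111111111111111111111111111
step 2: c <- 1                       11111111111111111111111111111111
step 3: eval (c < (2 + (element // 2))) 11111111111111111111111111111111
step 4: d <- (d + (-4 // 4))         11111111111111111111111111111111
step 5: c <- (c + 1)                 11111111111111111111111111111111
step 6: eval (c < (2 + (element // 2))) 11111111111111111111111111111111
step 7: d <- (d + (-4 // 4))         00111111111111111111111111111111
step 8: c <- (c + 1)                 00111111111111111111111111111111
step 9: eval (c < (2 + (element // 2))) 00111111111111111111111111111111
step 10: d <- (d + (-4 // 4))         00001111111111111111111111111111
step 11: c <- (c + 1)                 00001111111111111111111111111111
step 12: eval (c < (2 + (element // 2))) 00001111111111111111111111111111
step 13: d <- (d + (-4 // 4))         00000011111111111111111111111111
step 14: c <- (c + 1)                 00000011111111111111111111111111
step 15: eval (c < (2 + (element // 2))) 00000011111111111111111111111111
step 16: d <- (d + (-4 // 4))         00000000111111111111111111111111
step 17: c <- (c + 1)                 00000000111111111111111111111111
step 18: eval (c < (2 + (element // 2))) 00000000111111111111111111111111
step 19: d <- (d + (-4 // 4))         00000000001111111111111111111111
step 20: c <- (c + 1)                 00000000001111111111111111111111
step 21: eval (c < (2 + (element // 2))) 00000000001111111111111111111111
step 22: d <- (d + (-4 // 4))         00000000000011111111111111111111
step 23: c <- (c + 1)                 00000000000011111111111111111111
step 24: eval (c < (2 + (element // 2))) 00000000000011111111111111111111
step 25: d <- (d + (-4 // 4))         00000000000000111111111111111111
step 26: c <- (c + 1)                 00000000000000111111111111111111
step 27: eval (c < (2 + (element // 2))) 00000000000000111111111111111111
step 28: d <- (d + (-4 // 4))         00000000000000001111111111111111
step 29: c <- (c + 1)                 00000000000000001111111111111111
step 30: eval (c < (2 + (element // 2))) 00000000000000001111111111111111
step 31: d <- (d + (-4 // 4))         00000000000000000011111111111111
step 32: c <- (c + 1)                 00000000000000000011111111111111
step 33: eval (c < (2 + (element // 2))) 00000000000000000011111111111111
step 34: d <- (d + (-4 // 4))         00000000000000000000111111111111
step 35: c <- (c + 1)                 00000000000000000000111111111111
step 36: eval (c < (2 + (element // 2))) 00000000000000000000111111111111
step 37: d <- (d + (-4 // 4))         00000000000000000000001111111111
step 38: c <- (c + 1)                 00000000000000000000001111111111
step 39: eval (c < (2 + (element // 2))) 00000000000000000000001111111111
step 40: d <- (d + (-4 // 4))         00000000000000000000000011111111
step 41: c <- (c + 1)                 00000000000000000000000011111111
step 42: eval (c < (2 + (element // 2))) 00000000000000000000000011111111
step 43: d <- (d + (-4 // 4))         00000000000000000000000000111111
step 44: c <- (c + 1)                 00000000000000000000000000111111
step 45: eval (c < (2 + (element // 2))) 00000000000000000000000000111111
step 46: d <- (d + (-4 // 4))         00000000000000000000000000001111
step 47: c <- (c + 1)                 00000000000000000000000000001111
step 48: eval (c < (2 + (element // 2))) 00000000000000000000000000001111
step 49: d <- (d + (-4 // 4))         00000000000000000000000000000011
step 50: c <- (c + 1)                 00000000000000000000000000000011
step 51: eval (c < (2 + (element // 2))) 00000000000000000000000000000011
step 52: b <- (element + -7)          11111111111111111111111111111111
step 53: c <- 9                       11111111111111111111111111111111
step 54: c <- ((-5 + 3) + (c * -1))   11111111111111111111111111111111
step 55: d <- min((element + 6), min(7, 10)) 11111111111111111111111111111111

Answer: 56 steps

b: -7,-6,-5,-4,-3,-2,-1,0,1,2,3,4,5,6,7,8,9,10,11,12,13,14,15,16,17,18,19,20,21,22,23,24
d: 6,7,7,7,7,7,7,7,7,7,7,7,7,7,7,7,7,7,7,7,7,7,7,7,7,7,7,7,7,7,7,7
c: -11,-11,-11,-11,-11,-11,-11,-11,-11,-11,-11,-11,-11,-11,-11,-11,-11,-11,-11,-11,-11,-11,-11,-11,-11,-11,-11,-11,-11,-11,-11,-11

steps = 56; useful = 1072; efficiency = 1072/1792 = 67/112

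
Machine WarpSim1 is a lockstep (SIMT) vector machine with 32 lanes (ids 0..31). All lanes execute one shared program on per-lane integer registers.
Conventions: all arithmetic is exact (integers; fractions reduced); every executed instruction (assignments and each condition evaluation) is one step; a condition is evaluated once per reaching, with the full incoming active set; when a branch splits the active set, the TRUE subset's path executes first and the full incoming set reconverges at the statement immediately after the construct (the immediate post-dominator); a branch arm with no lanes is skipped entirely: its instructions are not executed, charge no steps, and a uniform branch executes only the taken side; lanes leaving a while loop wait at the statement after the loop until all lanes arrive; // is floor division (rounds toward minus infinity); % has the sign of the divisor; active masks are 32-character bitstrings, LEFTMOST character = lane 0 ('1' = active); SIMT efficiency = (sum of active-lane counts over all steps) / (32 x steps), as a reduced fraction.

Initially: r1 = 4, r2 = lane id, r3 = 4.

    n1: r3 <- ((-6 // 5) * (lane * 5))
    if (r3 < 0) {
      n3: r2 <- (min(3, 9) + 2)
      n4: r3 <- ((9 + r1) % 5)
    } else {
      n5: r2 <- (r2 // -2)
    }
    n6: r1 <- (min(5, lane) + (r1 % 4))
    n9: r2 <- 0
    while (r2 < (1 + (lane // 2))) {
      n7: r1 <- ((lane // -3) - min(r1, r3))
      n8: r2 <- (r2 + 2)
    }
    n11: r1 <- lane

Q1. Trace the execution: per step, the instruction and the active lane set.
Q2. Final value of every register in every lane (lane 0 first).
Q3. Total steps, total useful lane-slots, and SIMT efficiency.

step 0: r3 <- ((-6 // 5) * (lane * 5)) 11111111111111111111111111111111
step 1: eval (r3 < 0)                11111111111111111111111111111111
step 2: r2 <- (min(3, 9) + 2)        01111111111111111111111111111111
step 3: r3 <- ((9 + r1) % 5)         01111111111111111111111111111111
step 4: r2 <- (r2 // -2)             10000000000000000000000000000000
step 5: r1 <- (min(5, lane) + (r1 % 4)) 11111111111111111111111111111111
step 6: r2 <- 0                      11111111111111111111111111111111
step 7: eval (r2 < (1 + (lane // 2))) 11111111111111111111111111111111
step 8: r1 <- ((lane // -3) - min(r1, r3)) 11111111111111111111111111111111
step 9: r2 <- (r2 + 2)               11111111111111111111111111111111
step 10: eval (r2 < (1 + (lane // 2))) 11111111111111111111111111111111
step 11: r1 <- ((lane // -3) - min(r1, r3)) 00001111111111111111111111111111
step 12: r2 <- (r2 + 2)               00001111111111111111111111111111
step 13: eval (r2 < (1 + (lane // 2))) 00001111111111111111111111111111
step 14: r1 <- ((lane // -3) - min(r1, r3)) 00000000111111111111111111111111
step 15: r2 <- (r2 + 2)               00000000111111111111111111111111
step 16: eval (r2 < (1 + (lane // 2))) 00000000111111111111111111111111
step 17: r1 <- ((lane // -3) - min(r1, r3)) 00000000000011111111111111111111
step 18: r2 <- (r2 + 2)               00000000000011111111111111111111
step 19: eval (r2 < (1 + (lane // 2))) 00000000000011111111111111111111
step 20: r1 <- ((lane // -3) - min(r1, r3)) 00000000000000001111111111111111
step 21: r2 <- (r2 + 2)               00000000000000001111111111111111
step 22: eval (r2 < (1 + (lane // 2))) 00000000000000001111111111111111
step 23: r1 <- ((lane // -3) - min(r1, r3)) 00000000000000000000111111111111
step 24: r2 <- (r2 + 2)               00000000000000000000111111111111
step 25: eval (r2 < (1 + (lane // 2))) 00000000000000000000111111111111
step 26: r1 <- ((lane // -3) - min(r1, r3)) 00000000000000000000000011111111
step 27: r2 <- (r2 + 2)               00000000000000000000000011111111
step 28: eval (r2 < (1 + (lane // 2))) 00000000000000000000000011111111
step 29: r1 <- ((lane // -3) - min(r1, r3)) 00000000000000000000000000001111
step 30: r2 <- (r2 + 2)               00000000000000000000000000001111
step 31: eval (r2 < (1 + (lane // 2))) 00000000000000000000000000001111
step 32: r1 <- lane                   11111111111111111111111111111111

Answer: 33 steps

r1: 0,1,2,3,4,5,6,7,8,9,10,11,12,13,14,15,16,17,18,19,20,21,22,23,24,25,26,27,28,29,30,31
r2: 2,2,2,2,4,4,4,4,6,6,6,6,8,8,8,8,10,10,10,10,12,12,12,12,14,14,14,14,16,16,16,16
r3: 0,3,3,3,3,3,3,3,3,3,3,3,3,3,3,3,3,3,3,3,3,3,3,3,3,3,3,3,3,3,3,3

steps = 33; useful = 687; efficiency = 687/1056 = 229/352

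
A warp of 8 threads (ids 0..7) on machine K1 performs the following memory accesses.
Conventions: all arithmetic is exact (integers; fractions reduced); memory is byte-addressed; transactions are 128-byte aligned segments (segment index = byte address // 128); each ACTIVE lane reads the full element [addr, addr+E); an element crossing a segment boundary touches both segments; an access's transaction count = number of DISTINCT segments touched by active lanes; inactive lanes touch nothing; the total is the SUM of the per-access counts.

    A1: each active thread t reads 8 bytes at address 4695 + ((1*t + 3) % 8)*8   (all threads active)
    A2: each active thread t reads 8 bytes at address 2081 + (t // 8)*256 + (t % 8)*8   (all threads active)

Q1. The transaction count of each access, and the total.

A1: 2 transactions
A2: 1 transaction

Answer: 2,1; total 3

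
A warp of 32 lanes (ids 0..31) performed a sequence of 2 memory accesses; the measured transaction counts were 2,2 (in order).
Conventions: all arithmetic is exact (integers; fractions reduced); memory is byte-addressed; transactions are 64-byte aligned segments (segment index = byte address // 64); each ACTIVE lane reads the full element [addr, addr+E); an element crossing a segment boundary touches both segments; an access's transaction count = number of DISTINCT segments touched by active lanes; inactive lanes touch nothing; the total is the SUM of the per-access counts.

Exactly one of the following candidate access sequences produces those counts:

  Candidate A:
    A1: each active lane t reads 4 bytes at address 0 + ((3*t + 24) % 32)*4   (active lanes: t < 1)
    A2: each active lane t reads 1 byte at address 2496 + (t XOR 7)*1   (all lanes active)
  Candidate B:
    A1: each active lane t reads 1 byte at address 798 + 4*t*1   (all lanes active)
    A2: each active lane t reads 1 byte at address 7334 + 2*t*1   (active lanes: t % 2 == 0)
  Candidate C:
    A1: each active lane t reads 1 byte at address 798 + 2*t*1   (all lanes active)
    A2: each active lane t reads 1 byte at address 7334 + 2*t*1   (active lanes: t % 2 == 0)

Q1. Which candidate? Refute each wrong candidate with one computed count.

A: A1 gives 1 transaction, not 2
B: A1 gives 3 transactions, not 2
C: all counts match (2,2)

Answer: C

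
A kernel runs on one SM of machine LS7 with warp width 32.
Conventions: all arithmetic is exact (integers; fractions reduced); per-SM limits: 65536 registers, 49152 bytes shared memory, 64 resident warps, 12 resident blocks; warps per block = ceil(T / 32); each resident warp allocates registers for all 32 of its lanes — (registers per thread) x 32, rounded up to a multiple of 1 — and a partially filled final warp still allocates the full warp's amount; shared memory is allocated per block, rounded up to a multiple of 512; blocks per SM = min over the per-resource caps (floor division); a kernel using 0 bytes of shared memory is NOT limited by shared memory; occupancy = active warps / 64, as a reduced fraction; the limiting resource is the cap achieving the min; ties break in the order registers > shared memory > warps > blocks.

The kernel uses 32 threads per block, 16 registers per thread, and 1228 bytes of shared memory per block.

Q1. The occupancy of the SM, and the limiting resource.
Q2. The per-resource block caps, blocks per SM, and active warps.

Answer: occupancy 3/16, limited by blocks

registers: 128 blocks
shared memory: 32 blocks
warps: 64 blocks
blocks: 12 blocks

Answer: 12 blocks, 12 active warps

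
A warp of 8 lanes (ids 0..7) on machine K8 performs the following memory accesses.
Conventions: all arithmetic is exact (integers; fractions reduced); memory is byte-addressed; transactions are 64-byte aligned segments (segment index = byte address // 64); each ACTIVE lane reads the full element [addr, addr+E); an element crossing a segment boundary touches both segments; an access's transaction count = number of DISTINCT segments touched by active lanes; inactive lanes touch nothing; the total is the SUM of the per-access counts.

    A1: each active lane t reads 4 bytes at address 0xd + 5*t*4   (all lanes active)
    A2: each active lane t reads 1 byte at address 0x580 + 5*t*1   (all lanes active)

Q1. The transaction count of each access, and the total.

A1: 3 transactions
A2: 1 transaction

Answer: 3,1; total 4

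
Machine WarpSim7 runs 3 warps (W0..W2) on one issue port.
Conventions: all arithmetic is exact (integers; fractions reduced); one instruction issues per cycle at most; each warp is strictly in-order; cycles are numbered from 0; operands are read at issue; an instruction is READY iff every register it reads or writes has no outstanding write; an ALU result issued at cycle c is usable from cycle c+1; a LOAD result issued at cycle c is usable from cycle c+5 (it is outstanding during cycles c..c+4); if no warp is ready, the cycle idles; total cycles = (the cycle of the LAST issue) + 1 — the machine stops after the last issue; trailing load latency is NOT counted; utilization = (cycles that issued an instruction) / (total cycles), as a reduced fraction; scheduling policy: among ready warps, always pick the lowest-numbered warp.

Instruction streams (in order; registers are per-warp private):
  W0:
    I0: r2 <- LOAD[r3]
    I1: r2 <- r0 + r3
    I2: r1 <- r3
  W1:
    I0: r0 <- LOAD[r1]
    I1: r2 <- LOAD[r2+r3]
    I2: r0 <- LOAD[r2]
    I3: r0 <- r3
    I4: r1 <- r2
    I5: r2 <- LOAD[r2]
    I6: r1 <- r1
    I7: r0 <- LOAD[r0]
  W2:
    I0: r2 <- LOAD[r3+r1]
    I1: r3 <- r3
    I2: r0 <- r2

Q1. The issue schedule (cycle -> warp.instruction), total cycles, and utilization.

cycle 0: W0.I0
cycle 1: W1.I0
cycle 2: W1.I1
cycle 3: W2.I0
cycle 4: W2.I1
cycle 5: W0.I1
cycle 6: W0.I2
cycle 7: W1.I2
cycle 8: W2.I2
cycle 9: idle
cycle 10: idle
cycle 11: idle
cycle 12: W1.I3
cycle 13: W1.I4
cycle 14: W1.I5
cycle 15: W1.I6
cycle 16: W1.I7

Answer: 17 cycles, utilization 14/17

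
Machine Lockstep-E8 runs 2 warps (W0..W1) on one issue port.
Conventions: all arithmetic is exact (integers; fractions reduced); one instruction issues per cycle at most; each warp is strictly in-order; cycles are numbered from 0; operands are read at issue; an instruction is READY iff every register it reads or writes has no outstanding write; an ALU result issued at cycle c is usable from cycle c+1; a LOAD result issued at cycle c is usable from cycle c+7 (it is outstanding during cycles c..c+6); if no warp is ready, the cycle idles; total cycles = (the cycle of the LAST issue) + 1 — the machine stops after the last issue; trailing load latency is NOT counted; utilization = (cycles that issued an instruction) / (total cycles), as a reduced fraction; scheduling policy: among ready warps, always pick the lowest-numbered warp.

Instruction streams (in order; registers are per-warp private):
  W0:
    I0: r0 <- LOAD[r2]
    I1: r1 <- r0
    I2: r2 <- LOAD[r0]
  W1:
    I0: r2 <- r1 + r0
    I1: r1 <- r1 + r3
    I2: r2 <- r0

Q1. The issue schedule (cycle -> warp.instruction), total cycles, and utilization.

cycle 0: W0.I0
cycle 1: W1.I0
cycle 2: W1.I1
cycle 3: W1.I2
cycle 4: idle
cycle 5: idle
cycle 6: idle
cycle 7: W0.I1
cycle 8: W0.I2

Answer: 9 cycles, utilization 2/3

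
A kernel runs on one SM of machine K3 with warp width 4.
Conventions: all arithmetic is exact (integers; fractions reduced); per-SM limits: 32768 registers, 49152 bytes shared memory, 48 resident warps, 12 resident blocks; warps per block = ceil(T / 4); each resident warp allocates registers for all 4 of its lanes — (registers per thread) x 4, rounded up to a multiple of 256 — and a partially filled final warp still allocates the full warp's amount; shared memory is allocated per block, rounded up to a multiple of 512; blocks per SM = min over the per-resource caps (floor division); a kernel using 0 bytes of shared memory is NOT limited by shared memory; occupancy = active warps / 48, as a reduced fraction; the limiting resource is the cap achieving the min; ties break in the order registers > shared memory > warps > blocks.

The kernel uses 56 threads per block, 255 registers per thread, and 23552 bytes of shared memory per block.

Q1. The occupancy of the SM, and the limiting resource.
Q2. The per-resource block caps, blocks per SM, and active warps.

Answer: occupancy 7/12, limited by registers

registers: 2 blocks
shared memory: 2 blocks
warps: 3 blocks
blocks: 12 blocks

Answer: 2 blocks, 28 active warps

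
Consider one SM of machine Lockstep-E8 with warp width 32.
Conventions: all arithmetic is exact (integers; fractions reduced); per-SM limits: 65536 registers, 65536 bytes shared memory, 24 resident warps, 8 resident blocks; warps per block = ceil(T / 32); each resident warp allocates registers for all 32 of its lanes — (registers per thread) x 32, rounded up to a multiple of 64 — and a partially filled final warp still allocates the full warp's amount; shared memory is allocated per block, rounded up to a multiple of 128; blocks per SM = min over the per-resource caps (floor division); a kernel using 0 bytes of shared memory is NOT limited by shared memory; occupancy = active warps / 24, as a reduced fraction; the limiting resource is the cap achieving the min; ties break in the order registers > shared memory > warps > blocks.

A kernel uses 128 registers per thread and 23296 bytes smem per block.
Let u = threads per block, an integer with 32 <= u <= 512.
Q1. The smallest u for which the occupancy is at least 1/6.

Answer: u = 33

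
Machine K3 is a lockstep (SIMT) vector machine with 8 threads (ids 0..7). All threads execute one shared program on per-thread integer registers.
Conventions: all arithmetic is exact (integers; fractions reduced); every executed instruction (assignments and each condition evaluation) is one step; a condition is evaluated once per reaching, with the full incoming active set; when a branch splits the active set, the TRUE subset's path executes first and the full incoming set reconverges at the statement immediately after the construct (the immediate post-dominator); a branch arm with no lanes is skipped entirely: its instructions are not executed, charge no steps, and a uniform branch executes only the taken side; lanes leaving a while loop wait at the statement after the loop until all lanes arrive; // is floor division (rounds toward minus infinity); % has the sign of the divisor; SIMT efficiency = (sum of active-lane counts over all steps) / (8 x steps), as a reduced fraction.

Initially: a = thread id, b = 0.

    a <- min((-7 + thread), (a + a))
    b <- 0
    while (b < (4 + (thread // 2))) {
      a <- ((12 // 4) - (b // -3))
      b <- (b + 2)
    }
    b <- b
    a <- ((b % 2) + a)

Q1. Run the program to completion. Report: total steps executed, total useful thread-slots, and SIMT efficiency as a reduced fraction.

Answer: 17 steps, 112 useful, 14/17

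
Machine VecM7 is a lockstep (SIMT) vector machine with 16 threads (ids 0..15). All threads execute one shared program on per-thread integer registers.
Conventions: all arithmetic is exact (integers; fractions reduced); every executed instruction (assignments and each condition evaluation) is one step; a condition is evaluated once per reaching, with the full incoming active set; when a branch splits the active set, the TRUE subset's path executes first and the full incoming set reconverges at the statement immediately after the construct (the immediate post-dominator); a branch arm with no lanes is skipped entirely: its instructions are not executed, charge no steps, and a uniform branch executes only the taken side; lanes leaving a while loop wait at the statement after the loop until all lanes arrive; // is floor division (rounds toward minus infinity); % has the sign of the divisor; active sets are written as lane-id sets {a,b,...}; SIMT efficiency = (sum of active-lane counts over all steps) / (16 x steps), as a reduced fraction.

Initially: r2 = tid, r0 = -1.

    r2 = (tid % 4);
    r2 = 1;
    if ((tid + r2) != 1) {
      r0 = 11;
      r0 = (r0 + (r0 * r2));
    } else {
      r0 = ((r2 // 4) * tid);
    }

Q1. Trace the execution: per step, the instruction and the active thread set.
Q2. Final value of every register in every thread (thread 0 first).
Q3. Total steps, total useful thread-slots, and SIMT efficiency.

step 0: r2 <- (tid % 4)              {0,1,2,3,4,5,6,7,8,9,10,11,12,13,14,15}
step 1: r2 <- 1                      {0,1,2,3,4,5,6,7,8,9,10,11,12,13,14,15}
step 2: eval ((tid + r2) != 1)       {0,1,2,3,4,5,6,7,8,9,10,11,12,13,14,15}
step 3: r0 <- 11                     {1,2,3,4,5,6,7,8,9,10,11,12,13,14,15}
step 4: r0 <- (r0 + (r0 * r2))       {1,2,3,4,5,6,7,8,9,10,11,12,13,14,15}
step 5: r0 <- ((r2 // 4) * tid)      {0}

Answer: 6 steps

r2: 1,1,1,1,1,1,1,1,1,1,1,1,1,1,1,1
r0: 0,22,22,22,22,22,22,22,22,22,22,22,22,22,22,22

steps = 6; useful = 79; efficiency = 79/96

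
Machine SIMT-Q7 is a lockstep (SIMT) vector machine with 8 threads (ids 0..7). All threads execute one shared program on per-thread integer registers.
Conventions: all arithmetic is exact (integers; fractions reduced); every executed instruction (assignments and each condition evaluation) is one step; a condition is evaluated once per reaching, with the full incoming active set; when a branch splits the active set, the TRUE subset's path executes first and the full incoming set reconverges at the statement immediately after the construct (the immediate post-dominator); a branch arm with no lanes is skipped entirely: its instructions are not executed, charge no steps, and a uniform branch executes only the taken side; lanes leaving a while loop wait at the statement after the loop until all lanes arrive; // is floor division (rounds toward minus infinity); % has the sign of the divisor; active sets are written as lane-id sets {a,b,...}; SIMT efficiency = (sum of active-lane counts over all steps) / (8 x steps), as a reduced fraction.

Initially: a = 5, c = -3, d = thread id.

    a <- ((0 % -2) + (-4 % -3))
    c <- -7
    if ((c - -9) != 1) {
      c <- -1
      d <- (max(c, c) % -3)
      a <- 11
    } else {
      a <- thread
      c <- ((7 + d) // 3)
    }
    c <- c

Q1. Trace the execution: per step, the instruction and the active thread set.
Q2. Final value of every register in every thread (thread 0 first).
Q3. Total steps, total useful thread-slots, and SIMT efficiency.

step 0: a <- ((0 % -2) + (-4 % -3))  {0,1,2,3,4,5,6,7}
step 1: c <- -7                      {0,1,2,3,4,5,6,7}
step 2: eval ((c - -9) != 1)         {0,1,2,3,4,5,6,7}
step 3: c <- -1                      {0,1,2,3,4,5,6,7}
step 4: d <- (max(c, c) % -3)        {0,1,2,3,4,5,6,7}
step 5: a <- 11                      {0,1,2,3,4,5,6,7}
step 6: c <- c                       {0,1,2,3,4,5,6,7}

Answer: 7 steps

a: 11,11,11,11,11,11,11,11
c: -1,-1,-1,-1,-1,-1,-1,-1
d: -1,-1,-1,-1,-1,-1,-1,-1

steps = 7; useful = 56; efficiency = 56/56 = 1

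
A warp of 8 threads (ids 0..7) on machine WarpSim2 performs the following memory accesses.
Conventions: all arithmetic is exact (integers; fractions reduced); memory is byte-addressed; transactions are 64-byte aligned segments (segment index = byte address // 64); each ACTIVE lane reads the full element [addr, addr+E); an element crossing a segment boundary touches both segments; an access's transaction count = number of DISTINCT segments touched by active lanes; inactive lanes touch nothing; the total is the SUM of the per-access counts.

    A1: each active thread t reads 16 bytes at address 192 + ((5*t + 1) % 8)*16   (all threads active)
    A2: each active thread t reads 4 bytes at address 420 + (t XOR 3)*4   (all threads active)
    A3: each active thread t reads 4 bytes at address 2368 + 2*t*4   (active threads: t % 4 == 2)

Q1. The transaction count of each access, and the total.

A1: 2 transactions
A2: 2 transactions
A3: 1 transaction

Answer: 2,2,1; total 5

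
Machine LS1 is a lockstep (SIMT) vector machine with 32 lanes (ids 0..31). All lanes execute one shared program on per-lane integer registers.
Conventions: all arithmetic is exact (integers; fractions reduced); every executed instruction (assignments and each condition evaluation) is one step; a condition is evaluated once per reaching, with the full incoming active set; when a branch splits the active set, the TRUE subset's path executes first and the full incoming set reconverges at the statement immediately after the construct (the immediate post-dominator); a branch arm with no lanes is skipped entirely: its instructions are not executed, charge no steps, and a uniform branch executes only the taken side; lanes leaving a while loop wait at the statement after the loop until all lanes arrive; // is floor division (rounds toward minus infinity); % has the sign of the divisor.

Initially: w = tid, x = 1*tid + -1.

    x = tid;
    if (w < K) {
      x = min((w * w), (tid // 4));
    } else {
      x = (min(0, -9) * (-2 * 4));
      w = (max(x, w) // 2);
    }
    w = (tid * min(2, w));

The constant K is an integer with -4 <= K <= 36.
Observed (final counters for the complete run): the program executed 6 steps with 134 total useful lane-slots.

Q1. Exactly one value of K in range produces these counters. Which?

Answer: K = 26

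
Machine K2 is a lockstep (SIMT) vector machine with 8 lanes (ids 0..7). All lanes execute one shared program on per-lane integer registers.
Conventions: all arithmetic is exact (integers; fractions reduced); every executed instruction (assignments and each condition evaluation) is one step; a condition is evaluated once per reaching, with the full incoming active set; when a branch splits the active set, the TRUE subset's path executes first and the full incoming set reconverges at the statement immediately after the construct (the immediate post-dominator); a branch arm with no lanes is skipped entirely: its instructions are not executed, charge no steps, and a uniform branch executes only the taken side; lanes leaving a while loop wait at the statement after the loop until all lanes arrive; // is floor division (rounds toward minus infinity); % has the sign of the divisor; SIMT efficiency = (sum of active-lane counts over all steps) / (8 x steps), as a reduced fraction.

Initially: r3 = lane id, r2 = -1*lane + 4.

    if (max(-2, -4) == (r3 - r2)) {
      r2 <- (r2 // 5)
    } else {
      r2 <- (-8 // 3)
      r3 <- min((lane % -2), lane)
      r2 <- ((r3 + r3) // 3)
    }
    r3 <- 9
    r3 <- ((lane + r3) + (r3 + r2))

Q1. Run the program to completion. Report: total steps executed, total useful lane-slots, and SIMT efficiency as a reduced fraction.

Answer: 7 steps, 46 useful, 23/28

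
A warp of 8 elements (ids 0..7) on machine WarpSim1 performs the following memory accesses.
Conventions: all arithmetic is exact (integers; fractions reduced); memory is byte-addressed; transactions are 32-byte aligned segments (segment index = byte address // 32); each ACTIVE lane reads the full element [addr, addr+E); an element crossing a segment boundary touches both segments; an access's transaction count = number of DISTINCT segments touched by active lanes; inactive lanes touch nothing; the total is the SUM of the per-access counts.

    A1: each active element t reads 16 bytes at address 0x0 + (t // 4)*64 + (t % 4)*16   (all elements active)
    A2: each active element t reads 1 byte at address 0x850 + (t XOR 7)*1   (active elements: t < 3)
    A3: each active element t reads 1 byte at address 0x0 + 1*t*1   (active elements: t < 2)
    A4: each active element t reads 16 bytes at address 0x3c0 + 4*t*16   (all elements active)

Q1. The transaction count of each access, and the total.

A1: 4 transactions
A2: 1 transaction
A3: 1 transaction
A4: 8 transactions

Answer: 4,1,1,8; total 14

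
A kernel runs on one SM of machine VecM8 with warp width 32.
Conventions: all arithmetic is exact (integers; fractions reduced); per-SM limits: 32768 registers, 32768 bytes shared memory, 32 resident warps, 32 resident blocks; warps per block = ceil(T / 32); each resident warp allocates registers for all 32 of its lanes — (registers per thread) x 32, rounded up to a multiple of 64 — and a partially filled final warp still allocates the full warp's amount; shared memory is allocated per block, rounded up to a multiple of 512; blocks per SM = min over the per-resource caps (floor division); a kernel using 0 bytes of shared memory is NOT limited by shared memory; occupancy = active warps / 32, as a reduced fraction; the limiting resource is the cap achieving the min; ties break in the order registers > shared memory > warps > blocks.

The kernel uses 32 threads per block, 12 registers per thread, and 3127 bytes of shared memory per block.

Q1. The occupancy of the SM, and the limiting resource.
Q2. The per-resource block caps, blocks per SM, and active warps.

Answer: occupancy 9/32, limited by shared memory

registers: 85 blocks
shared memory: 9 blocks
warps: 32 blocks
blocks: 32 blocks

Answer: 9 blocks, 9 active warps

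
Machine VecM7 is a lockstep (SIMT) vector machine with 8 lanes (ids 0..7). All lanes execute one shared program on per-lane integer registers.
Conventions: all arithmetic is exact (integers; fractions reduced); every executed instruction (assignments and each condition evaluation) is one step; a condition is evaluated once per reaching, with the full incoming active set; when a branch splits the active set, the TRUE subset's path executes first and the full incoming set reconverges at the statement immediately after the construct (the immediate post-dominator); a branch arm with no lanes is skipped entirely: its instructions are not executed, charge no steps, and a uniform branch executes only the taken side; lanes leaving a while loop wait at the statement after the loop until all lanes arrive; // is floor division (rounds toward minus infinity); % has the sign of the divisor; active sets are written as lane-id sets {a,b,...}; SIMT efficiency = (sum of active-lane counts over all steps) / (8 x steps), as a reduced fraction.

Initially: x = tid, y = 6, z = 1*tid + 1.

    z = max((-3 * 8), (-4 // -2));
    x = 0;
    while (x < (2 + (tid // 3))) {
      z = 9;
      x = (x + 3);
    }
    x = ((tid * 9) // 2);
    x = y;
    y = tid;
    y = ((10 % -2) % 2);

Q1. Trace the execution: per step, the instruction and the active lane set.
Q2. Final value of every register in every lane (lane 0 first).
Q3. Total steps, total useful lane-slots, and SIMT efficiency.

step 0: z <- max((-3 * 8), (-4 // -2)) {0,1,2,3,4,5,6,7}
step 1: x <- 0                       {0,1,2,3,4,5,6,7}
step 2: eval (x < (2 + (tid // 3)))  {0,1,2,3,4,5,6,7}
step 3: z <- 9                       {0,1,2,3,4,5,6,7}
step 4: x <- (x + 3)                 {0,1,2,3,4,5,6,7}
step 5: eval (x < (2 + (tid // 3)))  {0,1,2,3,4,5,6,7}
step 6: z <- 9                       {6,7}
step 7: x <- (x + 3)                 {6,7}
step 8: eval (x < (2 + (tid // 3)))  {6,7}
step 9: x <- ((tid * 9) // 2)        {0,1,2,3,4,5,6,7}
step 10: x <- y                       {0,1,2,3,4,5,6,7}
step 11: y <- tid                     {0,1,2,3,4,5,6,7}
step 12: y <- ((10 % -2) % 2)         {0,1,2,3,4,5,6,7}

Answer: 13 steps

x: 6,6,6,6,6,6,6,6
y: 0,0,0,0,0,0,0,0
z: 9,9,9,9,9,9,9,9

steps = 13; useful = 86; efficiency = 86/104 = 43/52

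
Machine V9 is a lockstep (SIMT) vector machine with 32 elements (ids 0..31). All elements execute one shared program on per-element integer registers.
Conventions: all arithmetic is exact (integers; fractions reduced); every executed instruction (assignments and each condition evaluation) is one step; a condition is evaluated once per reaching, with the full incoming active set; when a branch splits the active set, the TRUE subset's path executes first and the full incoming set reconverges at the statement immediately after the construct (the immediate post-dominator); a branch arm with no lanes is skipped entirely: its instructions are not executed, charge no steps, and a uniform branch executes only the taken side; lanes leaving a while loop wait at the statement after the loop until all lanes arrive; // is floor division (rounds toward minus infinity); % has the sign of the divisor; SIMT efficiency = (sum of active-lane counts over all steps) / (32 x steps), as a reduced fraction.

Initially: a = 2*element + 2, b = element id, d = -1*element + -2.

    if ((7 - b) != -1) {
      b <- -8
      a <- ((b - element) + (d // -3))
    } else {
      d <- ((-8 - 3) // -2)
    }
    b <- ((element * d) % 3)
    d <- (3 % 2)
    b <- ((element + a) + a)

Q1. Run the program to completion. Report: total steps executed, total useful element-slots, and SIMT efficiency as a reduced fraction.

Answer: 7 steps, 191 useful, 191/224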